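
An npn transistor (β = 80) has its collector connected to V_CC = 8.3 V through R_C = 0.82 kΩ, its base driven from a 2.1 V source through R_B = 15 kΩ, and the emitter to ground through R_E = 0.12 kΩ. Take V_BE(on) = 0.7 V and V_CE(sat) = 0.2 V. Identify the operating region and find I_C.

active; I_C ≈ 4.5 mA

Assume active. Base-emitter loop: I_B = (V_BB − V_BE)/(R_B + (β+1)R_E) = (2.1 − 0.7)/(15 + 81×0.12) = 0.0566 mA.
I_C = β·I_B = 80×0.0566 = 4.53 mA.
V_CE = V_CC − I_C·R_C − I_E·R_E = 8.3 − 4.53×0.82 − 4.59×0.12 = 4.03 V > V_CE(sat), so the active-region assumption holds.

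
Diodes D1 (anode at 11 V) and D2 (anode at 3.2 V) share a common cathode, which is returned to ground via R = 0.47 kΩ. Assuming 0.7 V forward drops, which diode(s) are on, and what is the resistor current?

Assume both conduct. Then node N would need to be at both 11−0.7 = 10.3 V and 3.2−0.7 = 2.5 V, which is impossible.
Assume only D1 conducts: V_N = 11 − 0.7 = 10.3 V, so I_R = 10.3/0.47 = 21.9 mA.
Check D2: its anode-to-cathode voltage is 3.2 − 10.3 = -7.1 V < 0.7 V, so it is off. The assumption is consistent.

Only D1 conducts; I_R ≈ 22 mA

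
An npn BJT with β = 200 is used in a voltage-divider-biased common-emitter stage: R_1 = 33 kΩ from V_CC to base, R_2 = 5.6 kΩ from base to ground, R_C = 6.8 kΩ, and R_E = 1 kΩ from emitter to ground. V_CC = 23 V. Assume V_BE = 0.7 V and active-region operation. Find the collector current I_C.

I_C ≈ 2.6 mA

Thevenize the base divider: V_Th = V_CC·R_2/(R_1+R_2) = 23×5.6/38.6 = 3.34 V, R_Th = R_1‖R_2 = 4.79 kΩ.
Base-emitter loop: V_Th = I_B·R_Th + V_BE + (β+1)I_B·R_E, so I_B = (3.34 − 0.7) / (4.79 + 201×1) = 0.0128 mA.
I_C = β·I_B = 200×0.0128 = 2.56 mA, and I_E = (β+1)I_B = 2.58 mA.
V_CE = V_CC − I_C·R_C − I_E·R_E = 23 − 2.56×6.8 − 2.58×1 = 3 V.
V_CE = 3 V > 0.2 V confirms active-region operation.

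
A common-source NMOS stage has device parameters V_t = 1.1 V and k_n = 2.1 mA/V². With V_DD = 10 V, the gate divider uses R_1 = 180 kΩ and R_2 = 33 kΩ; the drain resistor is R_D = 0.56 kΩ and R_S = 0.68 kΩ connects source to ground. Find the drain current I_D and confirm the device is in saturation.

V_G = V_DD·R_2/(R_1+R_2) = 10×33/213 = 1.55 V.
Assume saturation: I_D = (k_n/2)(V_GS − V_t)² with V_GS = V_G − I_D·R_S = 1.55 − 0.68·I_D.
Substituting gives 0.486·I_D² − 1.64·I_D + 0.212 = 0, with roots I_D = 0.134 or 3.25 mA.
The root I_D = 3.25 mA gives V_GS = -0.658 V ≤ V_t, so take I_D = 0.134 mA.
Then V_GS = 1.46 V and V_DS = V_DD − I_D(R_D+R_S) = 10 − 0.134×1.24 = 9.83 V.
Saturation requires V_DS ≥ V_GS − V_t = 0.358 V; 9.83 ≥ 0.358 ✓.

I_D ≈ 0.13 mA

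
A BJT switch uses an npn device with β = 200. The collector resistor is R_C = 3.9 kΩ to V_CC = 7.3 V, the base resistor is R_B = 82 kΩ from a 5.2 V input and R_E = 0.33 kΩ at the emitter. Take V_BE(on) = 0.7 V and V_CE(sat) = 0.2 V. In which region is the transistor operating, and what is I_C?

Assume active: I_B = (5.2 − 0.7)/(82 + 201×0.33) = 0.0303 mA, I_C = β·I_B = 6.07 mA.
Then V_CE = 7.3 − 6.07×3.9 − 6.1×0.33 = -18.4 V < 0.2 V — the active assumption fails.
Re-solve with V_CE = 0.2 V. KCL at the emitter: V_E/R_E = (V_BB−0.7−V_E)/R_B + (V_CC−0.2−V_E)/R_C, giving V_E = 0.568 V.
I_C = (V_CC − 0.2 − V_E)/R_C = (7.1 − 0.568)/3.9 = 1.67 mA.
Check: I_B = (4.5 − 0.568)/82 = 0.0479 mA, and β·I_B = 9.59 mA > I_C, confirming saturation.

saturation; I_C ≈ 1.7 mA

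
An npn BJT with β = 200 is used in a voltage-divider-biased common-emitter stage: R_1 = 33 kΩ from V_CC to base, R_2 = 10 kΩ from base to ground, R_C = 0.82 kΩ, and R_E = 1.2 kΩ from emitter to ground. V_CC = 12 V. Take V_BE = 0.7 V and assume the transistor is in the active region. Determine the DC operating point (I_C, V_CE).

I_C ≈ 1.7 mA, V_CE ≈ 8.6 V

Thevenize the base divider: V_Th = V_CC·R_2/(R_1+R_2) = 12×10/43 = 2.79 V, R_Th = R_1‖R_2 = 7.67 kΩ.
Base-emitter loop: V_Th = I_B·R_Th + V_BE + (β+1)I_B·R_E, so I_B = (2.79 − 0.7) / (7.67 + 201×1.2) = 0.0084 mA.
I_C = β·I_B = 200×0.0084 = 1.68 mA, and I_E = (β+1)I_B = 1.69 mA.
V_CE = V_CC − I_C·R_C − I_E·R_E = 12 − 1.68×0.82 − 1.69×1.2 = 8.6 V.
V_CE = 8.6 V > 0.2 V confirms active-region operation.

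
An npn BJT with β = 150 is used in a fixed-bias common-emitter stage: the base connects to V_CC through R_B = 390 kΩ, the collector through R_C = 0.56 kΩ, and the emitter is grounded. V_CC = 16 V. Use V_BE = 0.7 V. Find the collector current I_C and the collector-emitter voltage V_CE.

Base loop: V_CC = I_B·R_B + V_BE, so I_B = (16 − 0.7)/390 kΩ = 0.0392 mA.
In the active region I_C = β·I_B = 150 × 0.0392 = 5.88 mA.
Collector loop: V_CE = V_CC − I_C·R_C = 16 − 5.88×0.56 = 12.7 V.
Since V_CE = 12.7 V > V_CE(sat) ≈ 0.2 V, the transistor is in the active region as assumed.

I_C ≈ 5.9 mA, V_CE ≈ 13 V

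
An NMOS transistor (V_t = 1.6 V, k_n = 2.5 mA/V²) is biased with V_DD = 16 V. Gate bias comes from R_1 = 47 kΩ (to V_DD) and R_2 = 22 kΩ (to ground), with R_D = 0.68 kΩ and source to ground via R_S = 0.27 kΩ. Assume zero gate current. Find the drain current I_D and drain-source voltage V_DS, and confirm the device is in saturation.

I_D ≈ 5.3 mA, V_DS ≈ 11 V

V_G = V_DD·R_2/(R_1+R_2) = 16×22/69 = 5.1 V.
Assume saturation: I_D = (k_n/2)(V_GS − V_t)² with V_GS = V_G − I_D·R_S = 5.1 − 0.27·I_D.
Substituting gives 0.0911·I_D² − 3.36·I_D + 15.3 = 0, with roots I_D = 5.32 or 31.6 mA.
The root I_D = 31.6 mA gives V_GS = -3.43 V ≤ V_t, so take I_D = 5.32 mA.
Then V_GS = 3.66 V and V_DS = V_DD − I_D(R_D+R_S) = 16 − 5.32×0.95 = 10.9 V.
Saturation requires V_DS ≥ V_GS − V_t = 2.06 V; 10.9 ≥ 2.06 ✓.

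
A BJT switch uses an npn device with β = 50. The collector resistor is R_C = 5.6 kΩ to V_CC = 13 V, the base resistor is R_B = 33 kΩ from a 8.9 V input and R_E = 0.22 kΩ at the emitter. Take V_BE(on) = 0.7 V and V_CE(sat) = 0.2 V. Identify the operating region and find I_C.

Assume active: I_B = (8.9 − 0.7)/(33 + 51×0.22) = 0.185 mA, I_C = β·I_B = 9.27 mA.
Then V_CE = 13 − 9.27×5.6 − 9.46×0.22 = -41 V < 0.2 V — the active assumption fails.
Re-solve with V_CE = 0.2 V. KCL at the emitter: V_E/R_E = (V_BB−0.7−V_E)/R_B + (V_CC−0.2−V_E)/R_C, giving V_E = 0.533 V.
I_C = (V_CC − 0.2 − V_E)/R_C = (12.8 − 0.533)/5.6 = 2.19 mA.
Check: I_B = (8.2 − 0.533)/33 = 0.232 mA, and β·I_B = 11.6 mA > I_C, confirming saturation.

saturation; I_C ≈ 2.2 mA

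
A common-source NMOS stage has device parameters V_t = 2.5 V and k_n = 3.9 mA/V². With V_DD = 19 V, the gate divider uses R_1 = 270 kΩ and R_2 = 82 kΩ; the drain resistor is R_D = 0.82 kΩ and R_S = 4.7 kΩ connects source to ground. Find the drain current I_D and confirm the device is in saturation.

I_D ≈ 0.32 mA

V_G = V_DD·R_2/(R_1+R_2) = 19×82/352 = 4.43 V.
Assume saturation: I_D = (k_n/2)(V_GS − V_t)² with V_GS = V_G − I_D·R_S = 4.43 − 4.7·I_D.
Substituting gives 43.1·I_D² − 36.3·I_D + 7.23 = 0, with roots I_D = 0.323 or 0.52 mA.
The root I_D = 0.52 mA gives V_GS = 1.98 V ≤ V_t, so take I_D = 0.323 mA.
Then V_GS = 2.91 V and V_DS = V_DD − I_D(R_D+R_S) = 19 − 0.323×5.52 = 17.2 V.
Saturation requires V_DS ≥ V_GS − V_t = 0.407 V; 17.2 ≥ 0.407 ✓.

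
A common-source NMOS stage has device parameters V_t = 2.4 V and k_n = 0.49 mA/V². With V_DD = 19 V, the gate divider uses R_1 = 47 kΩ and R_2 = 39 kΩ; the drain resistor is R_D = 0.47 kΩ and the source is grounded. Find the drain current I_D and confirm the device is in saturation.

I_D ≈ 9.5 mA

V_G = V_DD·R_2/(R_1+R_2) = 19×39/86 = 8.62 V. With the source grounded, V_GS = V_G = 8.62 V.
Assume saturation: I_D = (k_n/2)(V_GS − V_t)² = (0.49/2)×(8.62 − 2.4)² = 0.245×6.22² = 9.47 mA.
V_DS = V_DD − I_D·R_D = 19 − 9.47×0.47 = 14.6 V.
Saturation requires V_DS ≥ V_GS − V_t = 6.22 V; 14.6 ≥ 6.22 ✓.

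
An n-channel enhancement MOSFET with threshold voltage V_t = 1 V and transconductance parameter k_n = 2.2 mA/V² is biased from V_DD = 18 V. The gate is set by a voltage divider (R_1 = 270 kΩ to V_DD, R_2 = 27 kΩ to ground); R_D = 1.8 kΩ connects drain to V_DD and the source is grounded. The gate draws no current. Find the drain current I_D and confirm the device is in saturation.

I_D ≈ 0.45 mA

V_G = V_DD·R_2/(R_1+R_2) = 18×27/297 = 1.64 V. With the source grounded, V_GS = V_G = 1.64 V.
Assume saturation: I_D = (k_n/2)(V_GS − V_t)² = (2.2/2)×(1.64 − 1)² = 1.1×0.636² = 0.445 mA.
V_DS = V_DD − I_D·R_D = 18 − 0.445×1.8 = 17.2 V.
Saturation requires V_DS ≥ V_GS − V_t = 0.636 V; 17.2 ≥ 0.636 ✓.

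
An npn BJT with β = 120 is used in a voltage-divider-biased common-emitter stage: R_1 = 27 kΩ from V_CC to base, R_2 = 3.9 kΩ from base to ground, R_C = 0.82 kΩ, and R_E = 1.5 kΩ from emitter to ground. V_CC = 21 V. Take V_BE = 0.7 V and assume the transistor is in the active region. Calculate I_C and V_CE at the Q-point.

I_C ≈ 1.3 mA, V_CE ≈ 18 V

Thevenize the base divider: V_Th = V_CC·R_2/(R_1+R_2) = 21×3.9/30.9 = 2.65 V, R_Th = R_1‖R_2 = 3.41 kΩ.
Base-emitter loop: V_Th = I_B·R_Th + V_BE + (β+1)I_B·R_E, so I_B = (2.65 − 0.7) / (3.41 + 121×1.5) = 0.0105 mA.
I_C = β·I_B = 120×0.0105 = 1.27 mA, and I_E = (β+1)I_B = 1.28 mA.
V_CE = V_CC − I_C·R_C − I_E·R_E = 21 − 1.27×0.82 − 1.28×1.5 = 18 V.
V_CE = 18 V > 0.2 V confirms active-region operation.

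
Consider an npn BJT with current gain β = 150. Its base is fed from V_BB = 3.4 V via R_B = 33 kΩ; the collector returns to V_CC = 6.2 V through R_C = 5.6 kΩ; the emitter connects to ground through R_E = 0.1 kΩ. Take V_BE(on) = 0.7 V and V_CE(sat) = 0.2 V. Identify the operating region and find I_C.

saturation; I_C ≈ 1.1 mA

Assume active: I_B = (3.4 − 0.7)/(33 + 151×0.1) = 0.0561 mA, I_C = β·I_B = 8.42 mA.
Then V_CE = 6.2 − 8.42×5.6 − 8.48×0.1 = -41.8 V < 0.2 V — the active assumption fails.
Re-solve with V_CE = 0.2 V. KCL at the emitter: V_E/R_E = (V_BB−0.7−V_E)/R_B + (V_CC−0.2−V_E)/R_C, giving V_E = 0.113 V.
I_C = (V_CC − 0.2 − V_E)/R_C = (6 − 0.113)/5.6 = 1.05 mA.
Check: I_B = (2.7 − 0.113)/33 = 0.0784 mA, and β·I_B = 11.8 mA > I_C, confirming saturation.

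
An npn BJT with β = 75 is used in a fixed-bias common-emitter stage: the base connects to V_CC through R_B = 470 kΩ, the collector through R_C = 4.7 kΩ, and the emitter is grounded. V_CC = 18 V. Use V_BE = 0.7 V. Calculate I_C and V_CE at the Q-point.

I_C ≈ 2.8 mA, V_CE ≈ 5 V

Base loop: V_CC = I_B·R_B + V_BE, so I_B = (18 − 0.7)/470 kΩ = 0.0368 mA.
In the active region I_C = β·I_B = 75 × 0.0368 = 2.76 mA.
Collector loop: V_CE = V_CC − I_C·R_C = 18 − 2.76×4.7 = 5.02 V.
Since V_CE = 5.02 V > V_CE(sat) ≈ 0.2 V, the transistor is in the active region as assumed.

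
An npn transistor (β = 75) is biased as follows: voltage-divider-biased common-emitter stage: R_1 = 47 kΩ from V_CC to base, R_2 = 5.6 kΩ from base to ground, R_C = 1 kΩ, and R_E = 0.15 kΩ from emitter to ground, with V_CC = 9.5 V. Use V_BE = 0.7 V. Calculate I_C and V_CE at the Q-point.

I_C ≈ 1.4 mA, V_CE ≈ 7.9 V

Thevenize the base divider: V_Th = V_CC·R_2/(R_1+R_2) = 9.5×5.6/52.6 = 1.01 V, R_Th = R_1‖R_2 = 5 kΩ.
Base-emitter loop: V_Th = I_B·R_Th + V_BE + (β+1)I_B·R_E, so I_B = (1.01 − 0.7) / (5 + 76×0.15) = 0.019 mA.
I_C = β·I_B = 75×0.019 = 1.42 mA, and I_E = (β+1)I_B = 1.44 mA.
V_CE = V_CC − I_C·R_C − I_E·R_E = 9.5 − 1.42×1 − 1.44×0.15 = 7.86 V.
V_CE = 7.86 V > 0.2 V confirms active-region operation.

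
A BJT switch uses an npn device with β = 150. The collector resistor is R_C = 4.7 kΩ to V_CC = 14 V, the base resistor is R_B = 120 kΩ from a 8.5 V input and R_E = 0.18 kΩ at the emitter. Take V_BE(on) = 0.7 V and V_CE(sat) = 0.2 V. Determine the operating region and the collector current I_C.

Assume active: I_B = (8.5 − 0.7)/(120 + 151×0.18) = 0.053 mA, I_C = β·I_B = 7.95 mA.
Then V_CE = 14 − 7.95×4.7 − 8×0.18 = -24.8 V < 0.2 V — the active assumption fails.
Re-solve with V_CE = 0.2 V. KCL at the emitter: V_E/R_E = (V_BB−0.7−V_E)/R_B + (V_CC−0.2−V_E)/R_C, giving V_E = 0.52 V.
I_C = (V_CC − 0.2 − V_E)/R_C = (13.8 − 0.52)/4.7 = 2.83 mA.
Check: I_B = (7.8 − 0.52)/120 = 0.0607 mA, and β·I_B = 9.1 mA > I_C, confirming saturation.

saturation; I_C ≈ 2.8 mA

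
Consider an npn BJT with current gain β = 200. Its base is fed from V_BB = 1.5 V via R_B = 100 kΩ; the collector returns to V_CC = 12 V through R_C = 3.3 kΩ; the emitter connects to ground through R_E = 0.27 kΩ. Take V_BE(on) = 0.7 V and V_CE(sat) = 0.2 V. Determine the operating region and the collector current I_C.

active; I_C ≈ 1 mA

Assume active. Base-emitter loop: I_B = (V_BB − V_BE)/(R_B + (β+1)R_E) = (1.5 − 0.7)/(100 + 201×0.27) = 0.00519 mA.
I_C = β·I_B = 200×0.00519 = 1.04 mA.
V_CE = V_CC − I_C·R_C − I_E·R_E = 12 − 1.04×3.3 − 1.04×0.27 = 8.3 V > V_CE(sat), so the active-region assumption holds.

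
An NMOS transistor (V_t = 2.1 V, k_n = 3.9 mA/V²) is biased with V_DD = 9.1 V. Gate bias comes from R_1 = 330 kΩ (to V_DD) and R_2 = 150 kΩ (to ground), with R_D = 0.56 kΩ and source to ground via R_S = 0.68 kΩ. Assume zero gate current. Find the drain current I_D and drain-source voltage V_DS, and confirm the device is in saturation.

V_G = V_DD·R_2/(R_1+R_2) = 9.1×150/480 = 2.84 V.
Assume saturation: I_D = (k_n/2)(V_GS − V_t)² with V_GS = V_G − I_D·R_S = 2.84 − 0.68·I_D.
Substituting gives 0.902·I_D² − 2.97·I_D + 1.08 = 0, with roots I_D = 0.415 or 2.88 mA.
The root I_D = 2.88 mA gives V_GS = 0.884 V ≤ V_t, so take I_D = 0.415 mA.
Then V_GS = 2.56 V and V_DS = V_DD − I_D(R_D+R_S) = 9.1 − 0.415×1.24 = 8.59 V.
Saturation requires V_DS ≥ V_GS − V_t = 0.461 V; 8.59 ≥ 0.461 ✓.

I_D ≈ 0.42 mA, V_DS ≈ 8.6 V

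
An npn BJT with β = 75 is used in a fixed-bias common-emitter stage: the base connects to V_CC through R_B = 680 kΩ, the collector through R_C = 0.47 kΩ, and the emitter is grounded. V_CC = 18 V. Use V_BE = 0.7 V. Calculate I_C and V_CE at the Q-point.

Base loop: V_CC = I_B·R_B + V_BE, so I_B = (18 − 0.7)/680 kΩ = 0.0254 mA.
In the active region I_C = β·I_B = 75 × 0.0254 = 1.91 mA.
Collector loop: V_CE = V_CC − I_C·R_C = 18 − 1.91×0.47 = 17.1 V.
Since V_CE = 17.1 V > V_CE(sat) ≈ 0.2 V, the transistor is in the active region as assumed.

I_C ≈ 1.9 mA, V_CE ≈ 17 V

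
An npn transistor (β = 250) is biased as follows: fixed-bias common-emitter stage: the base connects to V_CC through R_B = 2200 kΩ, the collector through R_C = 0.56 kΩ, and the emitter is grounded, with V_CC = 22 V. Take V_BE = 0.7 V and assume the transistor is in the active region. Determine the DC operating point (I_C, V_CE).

Base loop: V_CC = I_B·R_B + V_BE, so I_B = (22 − 0.7)/2200 kΩ = 0.00968 mA.
In the active region I_C = β·I_B = 250 × 0.00968 = 2.42 mA.
Collector loop: V_CE = V_CC − I_C·R_C = 22 − 2.42×0.56 = 20.6 V.
Since V_CE = 20.6 V > V_CE(sat) ≈ 0.2 V, the transistor is in the active region as assumed.

I_C ≈ 2.4 mA, V_CE ≈ 21 V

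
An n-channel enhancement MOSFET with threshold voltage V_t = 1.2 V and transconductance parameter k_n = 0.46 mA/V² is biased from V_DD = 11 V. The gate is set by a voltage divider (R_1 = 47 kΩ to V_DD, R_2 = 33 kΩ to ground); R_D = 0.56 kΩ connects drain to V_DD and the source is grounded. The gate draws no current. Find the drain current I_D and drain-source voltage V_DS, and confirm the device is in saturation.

I_D ≈ 2.6 mA, V_DS ≈ 9.6 V

V_G = V_DD·R_2/(R_1+R_2) = 11×33/80 = 4.54 V. With the source grounded, V_GS = V_G = 4.54 V.
Assume saturation: I_D = (k_n/2)(V_GS − V_t)² = (0.46/2)×(4.54 − 1.2)² = 0.23×3.34² = 2.56 mA.
V_DS = V_DD − I_D·R_D = 11 − 2.56×0.56 = 9.57 V.
Saturation requires V_DS ≥ V_GS − V_t = 3.34 V; 9.57 ≥ 3.34 ✓.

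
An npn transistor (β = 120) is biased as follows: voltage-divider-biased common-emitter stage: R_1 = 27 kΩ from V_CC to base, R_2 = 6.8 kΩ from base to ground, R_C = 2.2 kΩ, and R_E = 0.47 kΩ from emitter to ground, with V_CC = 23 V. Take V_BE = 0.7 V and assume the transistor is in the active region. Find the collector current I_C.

Thevenize the base divider: V_Th = V_CC·R_2/(R_1+R_2) = 23×6.8/33.8 = 4.63 V, R_Th = R_1‖R_2 = 5.43 kΩ.
Base-emitter loop: V_Th = I_B·R_Th + V_BE + (β+1)I_B·R_E, so I_B = (4.63 − 0.7) / (5.43 + 121×0.47) = 0.063 mA.
I_C = β·I_B = 120×0.063 = 7.56 mA, and I_E = (β+1)I_B = 7.63 mA.
V_CE = V_CC − I_C·R_C − I_E·R_E = 23 − 7.56×2.2 − 7.63×0.47 = 2.77 V.
V_CE = 2.77 V > 0.2 V confirms active-region operation.

I_C ≈ 7.6 mA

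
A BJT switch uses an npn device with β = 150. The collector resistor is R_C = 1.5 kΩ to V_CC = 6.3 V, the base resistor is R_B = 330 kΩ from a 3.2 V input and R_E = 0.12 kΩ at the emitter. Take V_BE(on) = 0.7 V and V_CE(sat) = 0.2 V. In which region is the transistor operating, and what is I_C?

active; I_C ≈ 1.1 mA

Assume active. Base-emitter loop: I_B = (V_BB − V_BE)/(R_B + (β+1)R_E) = (3.2 − 0.7)/(330 + 151×0.12) = 0.00718 mA.
I_C = β·I_B = 150×0.00718 = 1.08 mA.
V_CE = V_CC − I_C·R_C − I_E·R_E = 6.3 − 1.08×1.5 − 1.08×0.12 = 4.55 V > V_CE(sat), so the active-region assumption holds.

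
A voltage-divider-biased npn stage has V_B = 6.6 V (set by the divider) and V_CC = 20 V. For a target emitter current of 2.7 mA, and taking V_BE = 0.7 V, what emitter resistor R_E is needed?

V_E = V_B − V_BE = 6.6 − 0.7 = 5.9 V.
R_E = V_E / I_E = 5.9 / 2.7 = 2.19 kΩ.

R_E ≈ 2.2 kΩ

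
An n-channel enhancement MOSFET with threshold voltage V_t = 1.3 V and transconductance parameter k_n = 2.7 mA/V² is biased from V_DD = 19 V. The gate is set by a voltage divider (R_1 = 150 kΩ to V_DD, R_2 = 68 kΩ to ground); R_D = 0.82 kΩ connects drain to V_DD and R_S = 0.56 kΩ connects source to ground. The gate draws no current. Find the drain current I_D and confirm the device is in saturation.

I_D ≈ 4.9 mA

V_G = V_DD·R_2/(R_1+R_2) = 19×68/218 = 5.93 V.
Assume saturation: I_D = (k_n/2)(V_GS − V_t)² with V_GS = V_G − I_D·R_S = 5.93 − 0.56·I_D.
Substituting gives 0.423·I_D² − 8·I_D + 28.9 = 0, with roots I_D = 4.87 or 14 mA.
The root I_D = 14 mA gives V_GS = -1.92 V ≤ V_t, so take I_D = 4.87 mA.
Then V_GS = 3.2 V and V_DS = V_DD − I_D(R_D+R_S) = 19 − 4.87×1.38 = 12.3 V.
Saturation requires V_DS ≥ V_GS − V_t = 1.9 V; 12.3 ≥ 1.9 ✓.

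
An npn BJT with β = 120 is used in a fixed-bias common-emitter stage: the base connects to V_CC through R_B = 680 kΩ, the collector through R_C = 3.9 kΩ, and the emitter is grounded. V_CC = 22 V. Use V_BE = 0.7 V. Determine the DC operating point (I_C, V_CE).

Base loop: V_CC = I_B·R_B + V_BE, so I_B = (22 − 0.7)/680 kΩ = 0.0313 mA.
In the active region I_C = β·I_B = 120 × 0.0313 = 3.76 mA.
Collector loop: V_CE = V_CC − I_C·R_C = 22 − 3.76×3.9 = 7.34 V.
Since V_CE = 7.34 V > V_CE(sat) ≈ 0.2 V, the transistor is in the active region as assumed.

I_C ≈ 3.8 mA, V_CE ≈ 7.3 V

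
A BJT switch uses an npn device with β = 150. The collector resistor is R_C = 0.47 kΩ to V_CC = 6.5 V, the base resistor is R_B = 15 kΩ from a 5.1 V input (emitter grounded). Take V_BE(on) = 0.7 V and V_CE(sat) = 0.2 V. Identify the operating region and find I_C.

Assume active: I_B = (5.1 − 0.7)/15 = 0.293 mA, giving I_C = β·I_B = 44 mA.
But then V_CE = 6.5 − 44×0.47 = -14.2 V < V_CE(sat) = 0.2 V — impossible in the active region.
So the transistor is saturated. With V_CE = 0.2 V, I_C = (V_CC − 0.2)/R_C = 6.3/0.47 = 13.4 mA.
Check: β·I_B = 44 mA > I_C = 13.4 mA, confirming saturation.

saturation; I_C ≈ 13 mA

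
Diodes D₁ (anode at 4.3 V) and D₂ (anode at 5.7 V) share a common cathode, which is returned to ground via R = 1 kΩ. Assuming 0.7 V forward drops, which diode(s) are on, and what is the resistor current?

Assume both conduct. Then node N would need to be at both 4.3−0.7 = 3.6 V and 5.7−0.7 = 5 V, which is impossible.
Assume only D₂ conducts: V_N = 5.7 − 0.7 = 5 V, so I_R = 5/1 = 5 mA.
Check D₁: its anode-to-cathode voltage is 4.3 − 5 = -0.7 V < 0.7 V, so it is off. The assumption is consistent.

Only D₂ conducts; I_R ≈ 5 mA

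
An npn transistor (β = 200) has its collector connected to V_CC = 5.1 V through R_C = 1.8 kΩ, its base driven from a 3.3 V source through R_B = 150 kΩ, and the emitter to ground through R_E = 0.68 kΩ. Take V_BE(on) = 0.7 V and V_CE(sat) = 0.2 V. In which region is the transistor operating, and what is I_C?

active; I_C ≈ 1.8 mA

Assume active. Base-emitter loop: I_B = (V_BB − V_BE)/(R_B + (β+1)R_E) = (3.3 − 0.7)/(150 + 201×0.68) = 0.00907 mA.
I_C = β·I_B = 200×0.00907 = 1.81 mA.
V_CE = V_CC − I_C·R_C − I_E·R_E = 5.1 − 1.81×1.8 − 1.82×0.68 = 0.595 V > V_CE(sat), so the active-region assumption holds.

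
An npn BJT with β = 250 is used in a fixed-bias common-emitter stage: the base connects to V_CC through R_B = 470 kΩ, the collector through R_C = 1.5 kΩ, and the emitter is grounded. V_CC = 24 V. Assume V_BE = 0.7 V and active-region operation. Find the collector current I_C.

I_C ≈ 12 mA

Base loop: V_CC = I_B·R_B + V_BE, so I_B = (24 − 0.7)/470 kΩ = 0.0496 mA.
In the active region I_C = β·I_B = 250 × 0.0496 = 12.4 mA.
Collector loop: V_CE = V_CC − I_C·R_C = 24 − 12.4×1.5 = 5.41 V.
Since V_CE = 5.41 V > V_CE(sat) ≈ 0.2 V, the transistor is in the active region as assumed.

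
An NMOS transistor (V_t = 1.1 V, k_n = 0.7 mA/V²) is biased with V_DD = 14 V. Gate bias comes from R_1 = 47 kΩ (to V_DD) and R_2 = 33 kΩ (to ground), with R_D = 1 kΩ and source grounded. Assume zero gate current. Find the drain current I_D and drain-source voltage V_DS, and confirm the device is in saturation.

V_G = V_DD·R_2/(R_1+R_2) = 14×33/80 = 5.78 V. With the source grounded, V_GS = V_G = 5.78 V.
Assume saturation: I_D = (k_n/2)(V_GS − V_t)² = (0.7/2)×(5.78 − 1.1)² = 0.35×4.68² = 7.65 mA.
V_DS = V_DD − I_D·R_D = 14 − 7.65×1 = 6.35 V.
Saturation requires V_DS ≥ V_GS − V_t = 4.68 V; 6.35 ≥ 4.68 ✓.

I_D ≈ 7.6 mA, V_DS ≈ 6.4 V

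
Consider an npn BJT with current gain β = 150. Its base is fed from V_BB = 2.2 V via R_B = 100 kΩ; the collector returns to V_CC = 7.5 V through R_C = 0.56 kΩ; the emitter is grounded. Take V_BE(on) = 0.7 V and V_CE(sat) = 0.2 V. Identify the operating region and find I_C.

Assume active. Base-emitter loop: I_B = (V_BB − V_BE)/R_B = (2.2 − 0.7)/100 = 0.015 mA.
I_C = β·I_B = 150×0.015 = 2.25 mA.
V_CE = V_CC − I_C·R_C = 7.5 − 2.25×0.56 = 6.24 V > V_CE(sat), so the active-region assumption holds.

active; I_C ≈ 2.3 mA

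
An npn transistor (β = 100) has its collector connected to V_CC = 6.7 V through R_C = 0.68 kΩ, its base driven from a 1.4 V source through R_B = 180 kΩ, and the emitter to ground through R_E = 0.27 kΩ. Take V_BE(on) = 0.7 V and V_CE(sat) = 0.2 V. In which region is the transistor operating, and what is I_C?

active; I_C ≈ 0.34 mA

Assume active. Base-emitter loop: I_B = (V_BB − V_BE)/(R_B + (β+1)R_E) = (1.4 − 0.7)/(180 + 101×0.27) = 0.00338 mA.
I_C = β·I_B = 100×0.00338 = 0.338 mA.
V_CE = V_CC − I_C·R_C − I_E·R_E = 6.7 − 0.338×0.68 − 0.341×0.27 = 6.38 V > V_CE(sat), so the active-region assumption holds.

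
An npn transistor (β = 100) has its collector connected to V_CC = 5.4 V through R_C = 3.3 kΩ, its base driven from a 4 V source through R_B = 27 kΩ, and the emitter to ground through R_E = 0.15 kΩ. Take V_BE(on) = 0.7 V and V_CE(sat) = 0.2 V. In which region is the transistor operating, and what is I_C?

Assume active: I_B = (4 − 0.7)/(27 + 101×0.15) = 0.0783 mA, I_C = β·I_B = 7.83 mA.
Then V_CE = 5.4 − 7.83×3.3 − 7.91×0.15 = -21.6 V < 0.2 V — the active assumption fails.
Re-solve with V_CE = 0.2 V. KCL at the emitter: V_E/R_E = (V_BB−0.7−V_E)/R_B + (V_CC−0.2−V_E)/R_C, giving V_E = 0.242 V.
I_C = (V_CC − 0.2 − V_E)/R_C = (5.2 − 0.242)/3.3 = 1.5 mA.
Check: I_B = (3.3 − 0.242)/27 = 0.113 mA, and β·I_B = 11.3 mA > I_C, confirming saturation.

saturation; I_C ≈ 1.5 mA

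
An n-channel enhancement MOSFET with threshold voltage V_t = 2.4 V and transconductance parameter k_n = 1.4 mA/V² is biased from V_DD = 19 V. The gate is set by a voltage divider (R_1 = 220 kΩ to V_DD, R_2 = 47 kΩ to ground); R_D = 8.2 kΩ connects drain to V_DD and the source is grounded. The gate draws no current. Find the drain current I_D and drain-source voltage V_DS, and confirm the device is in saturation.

V_G = V_DD·R_2/(R_1+R_2) = 19×47/267 = 3.34 V. With the source grounded, V_GS = V_G = 3.34 V.
Assume saturation: I_D = (k_n/2)(V_GS − V_t)² = (1.4/2)×(3.34 − 2.4)² = 0.7×0.945² = 0.625 mA.
V_DS = V_DD − I_D·R_D = 19 − 0.625×8.2 = 13.9 V.
Saturation requires V_DS ≥ V_GS − V_t = 0.945 V; 13.9 ≥ 0.945 ✓.

I_D ≈ 0.62 mA, V_DS ≈ 14 V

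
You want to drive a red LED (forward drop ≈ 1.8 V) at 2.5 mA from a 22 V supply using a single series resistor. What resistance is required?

The resistor drops V_S − V_D = 22 − 1.8 = 20.2 V at 2.5 mA.
R = 20.2 V / 2.5 mA = 8.08 kΩ.

R ≈ 8.1 kΩ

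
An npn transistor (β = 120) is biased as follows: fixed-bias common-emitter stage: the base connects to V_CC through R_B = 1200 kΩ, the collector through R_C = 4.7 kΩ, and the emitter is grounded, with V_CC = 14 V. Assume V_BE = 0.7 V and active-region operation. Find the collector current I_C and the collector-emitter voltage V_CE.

I_C ≈ 1.3 mA, V_CE ≈ 7.7 V

Base loop: V_CC = I_B·R_B + V_BE, so I_B = (14 − 0.7)/1200 kΩ = 0.0111 mA.
In the active region I_C = β·I_B = 120 × 0.0111 = 1.33 mA.
Collector loop: V_CE = V_CC − I_C·R_C = 14 − 1.33×4.7 = 7.75 V.
Since V_CE = 7.75 V > V_CE(sat) ≈ 0.2 V, the transistor is in the active region as assumed.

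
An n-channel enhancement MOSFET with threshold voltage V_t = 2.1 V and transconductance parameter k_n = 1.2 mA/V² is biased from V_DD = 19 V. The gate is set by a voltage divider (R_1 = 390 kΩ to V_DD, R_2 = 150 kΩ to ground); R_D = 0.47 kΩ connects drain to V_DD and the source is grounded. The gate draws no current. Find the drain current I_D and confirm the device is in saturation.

I_D ≈ 6.1 mA

V_G = V_DD·R_2/(R_1+R_2) = 19×150/540 = 5.28 V. With the source grounded, V_GS = V_G = 5.28 V.
Assume saturation: I_D = (k_n/2)(V_GS − V_t)² = (1.2/2)×(5.28 − 2.1)² = 0.6×3.18² = 6.06 mA.
V_DS = V_DD − I_D·R_D = 19 − 6.06×0.47 = 16.2 V.
Saturation requires V_DS ≥ V_GS − V_t = 3.18 V; 16.2 ≥ 3.18 ✓.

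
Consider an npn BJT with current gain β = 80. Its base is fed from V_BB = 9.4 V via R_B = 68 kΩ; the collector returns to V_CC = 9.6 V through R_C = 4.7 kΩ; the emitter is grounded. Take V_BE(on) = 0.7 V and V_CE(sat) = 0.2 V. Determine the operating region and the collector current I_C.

saturation; I_C ≈ 2 mA

Assume active: I_B = (9.4 − 0.7)/68 = 0.128 mA, giving I_C = β·I_B = 10.2 mA.
But then V_CE = 9.6 − 10.2×4.7 = -38.5 V < V_CE(sat) = 0.2 V — impossible in the active region.
So the transistor is saturated. With V_CE = 0.2 V, I_C = (V_CC − 0.2)/R_C = 9.4/4.7 = 2 mA.
Check: β·I_B = 10.2 mA > I_C = 2 mA, confirming saturation.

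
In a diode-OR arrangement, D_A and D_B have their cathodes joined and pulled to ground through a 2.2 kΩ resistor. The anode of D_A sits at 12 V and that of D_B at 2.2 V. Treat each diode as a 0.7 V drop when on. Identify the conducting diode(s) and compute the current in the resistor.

Only D_A conducts; I_R ≈ 5.1 mA

Assume both conduct. Then node N would need to be at both 12−0.7 = 11.3 V and 2.2−0.7 = 1.5 V, which is impossible.
Assume only D_A conducts: V_N = 12 − 0.7 = 11.3 V, so I_R = 11.3/2.2 = 5.14 mA.
Check D_B: its anode-to-cathode voltage is 2.2 − 11.3 = -9.1 V < 0.7 V, so it is off. The assumption is consistent.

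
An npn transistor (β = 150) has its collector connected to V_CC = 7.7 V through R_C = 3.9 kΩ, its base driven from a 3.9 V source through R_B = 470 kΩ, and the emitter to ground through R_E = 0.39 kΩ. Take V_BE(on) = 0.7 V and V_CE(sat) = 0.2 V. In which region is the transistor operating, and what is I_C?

active; I_C ≈ 0.91 mA

Assume active. Base-emitter loop: I_B = (V_BB − V_BE)/(R_B + (β+1)R_E) = (3.9 − 0.7)/(470 + 151×0.39) = 0.00605 mA.
I_C = β·I_B = 150×0.00605 = 0.908 mA.
V_CE = V_CC − I_C·R_C − I_E·R_E = 7.7 − 0.908×3.9 − 0.914×0.39 = 3.8 V > V_CE(sat), so the active-region assumption holds.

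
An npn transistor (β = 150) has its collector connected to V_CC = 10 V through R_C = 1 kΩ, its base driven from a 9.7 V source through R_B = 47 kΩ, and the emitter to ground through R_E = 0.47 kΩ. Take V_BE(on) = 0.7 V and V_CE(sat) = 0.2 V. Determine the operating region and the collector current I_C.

Assume active: I_B = (9.7 − 0.7)/(47 + 151×0.47) = 0.0763 mA, I_C = β·I_B = 11.4 mA.
Then V_CE = 10 − 11.4×1 − 11.5×0.47 = -6.86 V < 0.2 V — the active assumption fails.
Re-solve with V_CE = 0.2 V. KCL at the emitter: V_E/R_E = (V_BB−0.7−V_E)/R_B + (V_CC−0.2−V_E)/R_C, giving V_E = 3.17 V.
I_C = (V_CC − 0.2 − V_E)/R_C = (9.8 − 3.17)/1 = 6.63 mA.
Check: I_B = (9 − 3.17)/47 = 0.124 mA, and β·I_B = 18.6 mA > I_C, confirming saturation.

saturation; I_C ≈ 6.6 mA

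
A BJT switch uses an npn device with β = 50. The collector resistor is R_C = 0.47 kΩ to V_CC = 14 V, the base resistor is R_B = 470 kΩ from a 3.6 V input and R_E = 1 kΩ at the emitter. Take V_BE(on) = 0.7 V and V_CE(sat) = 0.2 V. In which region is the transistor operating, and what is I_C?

Assume active. Base-emitter loop: I_B = (V_BB − V_BE)/(R_B + (β+1)R_E) = (3.6 − 0.7)/(470 + 51×1) = 0.00557 mA.
I_C = β·I_B = 50×0.00557 = 0.278 mA.
V_CE = V_CC − I_C·R_C − I_E·R_E = 14 − 0.278×0.47 − 0.284×1 = 13.6 V > V_CE(sat), so the active-region assumption holds.

active; I_C ≈ 0.28 mA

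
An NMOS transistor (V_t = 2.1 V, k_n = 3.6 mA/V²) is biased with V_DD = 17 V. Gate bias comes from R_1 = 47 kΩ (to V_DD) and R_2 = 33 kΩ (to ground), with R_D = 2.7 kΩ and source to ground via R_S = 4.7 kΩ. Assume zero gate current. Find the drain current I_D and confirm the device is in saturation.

I_D ≈ 0.9 mA

V_G = V_DD·R_2/(R_1+R_2) = 17×33/80 = 7.01 V.
Assume saturation: I_D = (k_n/2)(V_GS − V_t)² with V_GS = V_G − I_D·R_S = 7.01 − 4.7·I_D.
Substituting gives 39.8·I_D² − 84.1·I_D + 43.4 = 0, with roots I_D = 0.895 or 1.22 mA.
The root I_D = 1.22 mA gives V_GS = 1.28 V ≤ V_t, so take I_D = 0.895 mA.
Then V_GS = 2.81 V and V_DS = V_DD − I_D(R_D+R_S) = 17 − 0.895×7.4 = 10.4 V.
Saturation requires V_DS ≥ V_GS − V_t = 0.705 V; 10.4 ≥ 0.705 ✓.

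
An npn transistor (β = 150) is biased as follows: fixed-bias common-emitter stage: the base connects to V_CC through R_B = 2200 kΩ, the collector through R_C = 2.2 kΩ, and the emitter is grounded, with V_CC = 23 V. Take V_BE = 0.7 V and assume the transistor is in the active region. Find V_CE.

Base loop: V_CC = I_B·R_B + V_BE, so I_B = (23 − 0.7)/2200 kΩ = 0.0101 mA.
In the active region I_C = β·I_B = 150 × 0.0101 = 1.52 mA.
Collector loop: V_CE = V_CC − I_C·R_C = 23 − 1.52×2.2 = 19.7 V.
Since V_CE = 19.7 V > V_CE(sat) ≈ 0.2 V, the transistor is in the active region as assumed.

V_CE ≈ 20 V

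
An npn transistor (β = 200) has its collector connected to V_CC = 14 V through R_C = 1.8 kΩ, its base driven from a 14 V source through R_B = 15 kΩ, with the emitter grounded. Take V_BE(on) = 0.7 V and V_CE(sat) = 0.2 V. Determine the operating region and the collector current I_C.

Assume active: I_B = (14 − 0.7)/15 = 0.887 mA, giving I_C = β·I_B = 177 mA.
But then V_CE = 14 − 177×1.8 = -305 V < V_CE(sat) = 0.2 V — impossible in the active region.
So the transistor is saturated. With V_CE = 0.2 V, I_C = (V_CC − 0.2)/R_C = 13.8/1.8 = 7.67 mA.
Check: β·I_B = 177 mA > I_C = 7.67 mA, confirming saturation.

saturation; I_C ≈ 7.7 mA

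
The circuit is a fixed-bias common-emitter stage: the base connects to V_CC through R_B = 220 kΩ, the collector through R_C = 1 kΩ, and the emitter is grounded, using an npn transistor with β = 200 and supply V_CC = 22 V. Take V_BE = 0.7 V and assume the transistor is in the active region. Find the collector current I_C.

Base loop: V_CC = I_B·R_B + V_BE, so I_B = (22 − 0.7)/220 kΩ = 0.0968 mA.
In the active region I_C = β·I_B = 200 × 0.0968 = 19.4 mA.
Collector loop: V_CE = V_CC − I_C·R_C = 22 − 19.4×1 = 2.64 V.
Since V_CE = 2.64 V > V_CE(sat) ≈ 0.2 V, the transistor is in the active region as assumed.

I_C ≈ 19 mA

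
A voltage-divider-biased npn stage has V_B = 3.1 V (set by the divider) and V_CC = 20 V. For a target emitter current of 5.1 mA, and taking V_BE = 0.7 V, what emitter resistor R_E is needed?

R_E ≈ 0.47 kΩ

V_E = V_B − V_BE = 3.1 − 0.7 = 2.4 V.
R_E = V_E / I_E = 2.4 / 5.1 = 0.471 kΩ.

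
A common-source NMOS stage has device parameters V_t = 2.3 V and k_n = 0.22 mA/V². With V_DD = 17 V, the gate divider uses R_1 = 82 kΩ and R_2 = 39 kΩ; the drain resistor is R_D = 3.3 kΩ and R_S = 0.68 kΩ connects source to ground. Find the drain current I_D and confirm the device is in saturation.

I_D ≈ 0.77 mA

V_G = V_DD·R_2/(R_1+R_2) = 17×39/121 = 5.48 V.
Assume saturation: I_D = (k_n/2)(V_GS − V_t)² with V_GS = V_G − I_D·R_S = 5.48 − 0.68·I_D.
Substituting gives 0.0509·I_D² − 1.48·I_D + 1.11 = 0, with roots I_D = 0.774 or 28.2 mA.
The root I_D = 28.2 mA gives V_GS = -13.7 V ≤ V_t, so take I_D = 0.774 mA.
Then V_GS = 4.95 V and V_DS = V_DD − I_D(R_D+R_S) = 17 − 0.774×3.98 = 13.9 V.
Saturation requires V_DS ≥ V_GS − V_t = 2.65 V; 13.9 ≥ 2.65 ✓.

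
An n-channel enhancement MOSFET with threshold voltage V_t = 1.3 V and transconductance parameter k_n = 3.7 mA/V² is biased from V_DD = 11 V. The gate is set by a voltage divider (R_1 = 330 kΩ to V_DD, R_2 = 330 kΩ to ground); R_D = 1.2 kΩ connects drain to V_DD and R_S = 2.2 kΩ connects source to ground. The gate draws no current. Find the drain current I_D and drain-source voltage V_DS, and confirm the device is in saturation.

I_D ≈ 1.5 mA, V_DS ≈ 5.9 V

V_G = V_DD·R_2/(R_1+R_2) = 11×330/660 = 5.5 V.
Assume saturation: I_D = (k_n/2)(V_GS − V_t)² with V_GS = V_G − I_D·R_S = 5.5 − 2.2·I_D.
Substituting gives 8.95·I_D² − 35.2·I_D + 32.6 = 0, with roots I_D = 1.5 or 2.43 mA.
The root I_D = 2.43 mA gives V_GS = 0.154 V ≤ V_t, so take I_D = 1.5 mA.
Then V_GS = 2.2 V and V_DS = V_DD − I_D(R_D+R_S) = 11 − 1.5×3.4 = 5.9 V.
Saturation requires V_DS ≥ V_GS − V_t = 0.9 V; 5.9 ≥ 0.9 ✓.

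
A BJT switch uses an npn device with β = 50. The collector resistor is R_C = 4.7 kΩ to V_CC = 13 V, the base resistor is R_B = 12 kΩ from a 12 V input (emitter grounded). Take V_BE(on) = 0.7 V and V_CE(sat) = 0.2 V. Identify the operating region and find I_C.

Assume active: I_B = (12 − 0.7)/12 = 0.942 mA, giving I_C = β·I_B = 47.1 mA.
But then V_CE = 13 − 47.1×4.7 = -208 V < V_CE(sat) = 0.2 V — impossible in the active region.
So the transistor is saturated. With V_CE = 0.2 V, I_C = (V_CC − 0.2)/R_C = 12.8/4.7 = 2.72 mA.
Check: β·I_B = 47.1 mA > I_C = 2.72 mA, confirming saturation.

saturation; I_C ≈ 2.7 mA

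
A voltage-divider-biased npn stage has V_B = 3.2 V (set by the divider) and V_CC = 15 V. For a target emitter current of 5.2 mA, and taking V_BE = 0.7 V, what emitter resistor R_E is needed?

R_E ≈ 0.48 kΩ

V_E = V_B − V_BE = 3.2 − 0.7 = 2.5 V.
R_E = V_E / I_E = 2.5 / 5.2 = 0.481 kΩ.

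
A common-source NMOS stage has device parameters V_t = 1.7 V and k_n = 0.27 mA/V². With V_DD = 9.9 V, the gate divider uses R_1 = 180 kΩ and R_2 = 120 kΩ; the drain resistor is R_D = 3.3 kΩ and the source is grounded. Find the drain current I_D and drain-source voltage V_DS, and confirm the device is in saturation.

V_G = V_DD·R_2/(R_1+R_2) = 9.9×120/300 = 3.96 V. With the source grounded, V_GS = V_G = 3.96 V.
Assume saturation: I_D = (k_n/2)(V_GS − V_t)² = (0.27/2)×(3.96 − 1.7)² = 0.135×2.26² = 0.69 mA.
V_DS = V_DD − I_D·R_D = 9.9 − 0.69×3.3 = 7.62 V.
Saturation requires V_DS ≥ V_GS − V_t = 2.26 V; 7.62 ≥ 2.26 ✓.

I_D ≈ 0.69 mA, V_DS ≈ 7.6 V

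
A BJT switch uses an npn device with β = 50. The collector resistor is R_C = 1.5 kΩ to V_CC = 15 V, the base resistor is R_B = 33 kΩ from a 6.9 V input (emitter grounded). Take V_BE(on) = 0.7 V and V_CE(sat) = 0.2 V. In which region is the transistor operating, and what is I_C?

active; I_C ≈ 9.4 mA

Assume active. Base-emitter loop: I_B = (V_BB − V_BE)/R_B = (6.9 − 0.7)/33 = 0.188 mA.
I_C = β·I_B = 50×0.188 = 9.39 mA.
V_CE = V_CC − I_C·R_C = 15 − 9.39×1.5 = 0.909 V > V_CE(sat), so the active-region assumption holds.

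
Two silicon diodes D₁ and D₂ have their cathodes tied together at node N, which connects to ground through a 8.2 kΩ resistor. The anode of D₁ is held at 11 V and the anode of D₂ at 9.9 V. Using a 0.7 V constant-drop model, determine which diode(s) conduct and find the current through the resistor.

Assume both conduct. Then node N would need to be at both 11−0.7 = 10.3 V and 9.9−0.7 = 9.2 V, which is impossible.
Assume only D₁ conducts: V_N = 11 − 0.7 = 10.3 V, so I_R = 10.3/8.2 = 1.26 mA.
Check D₂: its anode-to-cathode voltage is 9.9 − 10.3 = -0.4 V < 0.7 V, so it is off. The assumption is consistent.

Only D₁ conducts; I_R ≈ 1.3 mA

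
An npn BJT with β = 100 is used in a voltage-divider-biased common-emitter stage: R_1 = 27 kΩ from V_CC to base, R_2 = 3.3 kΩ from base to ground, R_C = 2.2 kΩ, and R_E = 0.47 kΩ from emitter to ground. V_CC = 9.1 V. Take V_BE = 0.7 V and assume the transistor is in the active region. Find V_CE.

Thevenize the base divider: V_Th = V_CC·R_2/(R_1+R_2) = 9.1×3.3/30.3 = 0.991 V, R_Th = R_1‖R_2 = 2.94 kΩ.
Base-emitter loop: V_Th = I_B·R_Th + V_BE + (β+1)I_B·R_E, so I_B = (0.991 − 0.7) / (2.94 + 101×0.47) = 0.00577 mA.
I_C = β·I_B = 100×0.00577 = 0.577 mA, and I_E = (β+1)I_B = 0.583 mA.
V_CE = V_CC − I_C·R_C − I_E·R_E = 9.1 − 0.577×2.2 − 0.583×0.47 = 7.56 V.
V_CE = 7.56 V > 0.2 V confirms active-region operation.

V_CE ≈ 7.6 V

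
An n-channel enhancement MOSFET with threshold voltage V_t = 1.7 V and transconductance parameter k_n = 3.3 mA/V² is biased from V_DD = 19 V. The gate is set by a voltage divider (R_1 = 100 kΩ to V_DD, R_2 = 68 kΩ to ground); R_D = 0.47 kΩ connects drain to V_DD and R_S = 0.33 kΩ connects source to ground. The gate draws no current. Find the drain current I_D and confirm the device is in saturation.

V_G = V_DD·R_2/(R_1+R_2) = 19×68/168 = 7.69 V.
Assume saturation: I_D = (k_n/2)(V_GS − V_t)² with V_GS = V_G − I_D·R_S = 7.69 − 0.33·I_D.
Substituting gives 0.18·I_D² − 7.52·I_D + 59.2 = 0, with roots I_D = 10.5 or 31.4 mA.
The root I_D = 31.4 mA gives V_GS = -2.66 V ≤ V_t, so take I_D = 10.5 mA.
Then V_GS = 4.22 V and V_DS = V_DD − I_D(R_D+R_S) = 19 − 10.5×0.8 = 10.6 V.
Saturation requires V_DS ≥ V_GS − V_t = 2.52 V; 10.6 ≥ 2.52 ✓.

I_D ≈ 11 mA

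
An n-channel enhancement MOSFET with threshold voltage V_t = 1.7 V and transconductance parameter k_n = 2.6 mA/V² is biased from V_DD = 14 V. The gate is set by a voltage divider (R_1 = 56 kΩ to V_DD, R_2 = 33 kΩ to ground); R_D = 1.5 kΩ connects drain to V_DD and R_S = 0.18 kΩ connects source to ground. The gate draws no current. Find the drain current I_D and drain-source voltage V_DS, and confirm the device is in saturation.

V_G = V_DD·R_2/(R_1+R_2) = 14×33/89 = 5.19 V.
Assume saturation: I_D = (k_n/2)(V_GS − V_t)² with V_GS = V_G − I_D·R_S = 5.19 − 0.18·I_D.
Substituting gives 0.0421·I_D² − 2.63·I_D + 15.8 = 0, with roots I_D = 6.74 or 55.8 mA.
The root I_D = 55.8 mA gives V_GS = -4.85 V ≤ V_t, so take I_D = 6.74 mA.
Then V_GS = 3.98 V and V_DS = V_DD − I_D(R_D+R_S) = 14 − 6.74×1.68 = 2.67 V.
Saturation requires V_DS ≥ V_GS − V_t = 2.28 V; 2.67 ≥ 2.28 ✓.

I_D ≈ 6.7 mA, V_DS ≈ 2.7 V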